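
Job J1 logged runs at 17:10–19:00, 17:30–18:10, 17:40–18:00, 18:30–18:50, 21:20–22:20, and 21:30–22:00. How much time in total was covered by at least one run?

Merged: 17:10-19:00, 21:20-22:20.
Lengths: 1 h 50 min + 1 h = 2 h 50 min.

2 h 50 min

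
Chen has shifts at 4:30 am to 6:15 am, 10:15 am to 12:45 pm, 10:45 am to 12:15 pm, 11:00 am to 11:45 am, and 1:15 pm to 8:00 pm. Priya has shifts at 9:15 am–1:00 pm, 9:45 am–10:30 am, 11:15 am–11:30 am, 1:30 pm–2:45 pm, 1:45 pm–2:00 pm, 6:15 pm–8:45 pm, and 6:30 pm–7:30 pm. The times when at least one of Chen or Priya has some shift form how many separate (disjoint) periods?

Merge the first list: 4:30 am–6:15 am, 10:15 am–12:45 pm, 1:15 pm–8:00 pm.
Merge the second list: 9:15 am–1:00 pm, 1:30 pm–2:45 pm, 6:15 pm–8:45 pm.
A ∪ B = 4:30 am–6:15 am, 9:15 am–1:00 pm, 1:15 pm–8:45 pm.
That is 3 disjoint pieces.

3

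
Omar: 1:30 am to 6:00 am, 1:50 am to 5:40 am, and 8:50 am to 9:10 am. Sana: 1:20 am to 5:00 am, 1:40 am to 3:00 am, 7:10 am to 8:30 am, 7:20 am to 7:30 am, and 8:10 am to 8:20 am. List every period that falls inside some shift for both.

1:30 am–5:00 am

First set merges to 1:30 am–6:00 am, 8:50 am–9:10 am.
Second set merges to 1:20 am–5:00 am, 7:10 am–8:30 am.
1:30 am–6:00 am ∩ B → 1:30 am–5:00 am.
8:50 am–9:10 am meets no B interval.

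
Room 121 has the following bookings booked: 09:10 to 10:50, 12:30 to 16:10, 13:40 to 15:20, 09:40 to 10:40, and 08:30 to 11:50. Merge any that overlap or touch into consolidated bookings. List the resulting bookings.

Sort by start: 08:30–11:50, 09:10–10:50, 09:40–10:40, 12:30–16:10, 13:40–15:20.
09:10–10:50 overlaps/touches 08:30–11:50 → extend to 08:30–11:50.
09:40–10:40 overlaps/touches 08:30–11:50 → extend to 08:30–11:50.
12:30–16:10 is disjoint → start new block.
13:40–15:20 overlaps/touches 12:30–16:10 → extend to 12:30–16:10.

08:30–11:50, 12:30–16:10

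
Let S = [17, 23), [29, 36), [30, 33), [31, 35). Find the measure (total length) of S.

Merged: [17, 23), [29, 36).
Lengths: 6 + 7 = 13.

13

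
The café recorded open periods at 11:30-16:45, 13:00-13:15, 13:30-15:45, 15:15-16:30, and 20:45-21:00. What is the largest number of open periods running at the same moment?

3

Walk the sorted start/end points keeping a running depth.
The depth first hits 3 at 15:15.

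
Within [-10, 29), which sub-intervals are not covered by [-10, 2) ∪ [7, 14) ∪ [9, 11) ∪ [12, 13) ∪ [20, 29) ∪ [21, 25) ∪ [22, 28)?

The merged coverage is [-10, 2), [7, 14), [20, 29).
Uncovered inside [-10, 29): [2, 7), [14, 20).

[2, 7) ∪ [14, 20)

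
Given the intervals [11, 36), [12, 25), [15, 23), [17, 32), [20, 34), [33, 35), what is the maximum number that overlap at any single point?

5

Sweep endpoints in order; track running count of active intervals.
Peak of 5 reached at 20.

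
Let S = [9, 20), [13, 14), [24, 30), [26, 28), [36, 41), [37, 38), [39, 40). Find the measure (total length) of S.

Merged: [9, 20), [24, 30), [36, 41).
Lengths: 11 + 6 + 5 = 22.

22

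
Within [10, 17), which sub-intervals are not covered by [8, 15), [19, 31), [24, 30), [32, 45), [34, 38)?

[15, 17)

The merged coverage is [8, 15), [19, 31), [32, 45).
Gaps within [10, 17): [15, 17).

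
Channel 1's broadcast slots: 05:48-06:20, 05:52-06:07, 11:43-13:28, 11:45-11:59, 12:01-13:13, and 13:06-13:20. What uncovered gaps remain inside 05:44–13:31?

The merged coverage is 05:48–06:20, 11:43–13:28.
Uncovered inside 05:44–13:31: 05:44–05:48, 06:20–11:43, 13:28–13:31.

05:44–05:48, 06:20–11:43, 13:28–13:31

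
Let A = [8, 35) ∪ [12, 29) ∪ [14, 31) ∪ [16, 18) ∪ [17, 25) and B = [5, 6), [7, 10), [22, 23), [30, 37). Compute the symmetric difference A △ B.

First set merges to [8, 35).
Only in the first: [10, 22), [23, 30).
Only in the second: [5, 6), [7, 8), [35, 37).
Together these are the periods covered by exactly one.

[5, 6) ∪ [7, 8) ∪ [10, 22) ∪ [23, 30) ∪ [35, 37)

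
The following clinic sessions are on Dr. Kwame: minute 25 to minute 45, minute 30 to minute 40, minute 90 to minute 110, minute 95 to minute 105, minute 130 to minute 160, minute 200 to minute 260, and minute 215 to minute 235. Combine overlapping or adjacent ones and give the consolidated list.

minute 30 to minute 40 overlaps/touches minute 25 to minute 45 → extend to minute 25 to minute 45.
minute 90 to minute 110 is disjoint → start new block.
minute 95 to minute 105 overlaps/touches minute 90 to minute 110 → extend to minute 90 to minute 110.
minute 130 to minute 160 is disjoint → start new block.
minute 200 to minute 260 is disjoint → start new block.
minute 215 to minute 235 overlaps/touches minute 200 to minute 260 → extend to minute 200 to minute 260.

minute 25 to minute 45, minute 90 to minute 110, minute 130 to minute 160, minute 200 to minute 260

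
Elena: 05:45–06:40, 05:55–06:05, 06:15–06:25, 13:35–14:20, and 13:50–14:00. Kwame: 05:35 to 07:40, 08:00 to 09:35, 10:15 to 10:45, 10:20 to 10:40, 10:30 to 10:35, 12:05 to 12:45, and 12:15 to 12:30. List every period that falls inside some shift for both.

05:45-06:40

Merge the first list: 05:45-06:40, 13:35-14:20.
Merge the second list: 05:35-07:40, 08:00-09:35, 10:15-10:45, 12:05-12:45.
05:45-06:40 meets the second set on 05:45-06:40.
13:35-14:20: no overlap with the second set.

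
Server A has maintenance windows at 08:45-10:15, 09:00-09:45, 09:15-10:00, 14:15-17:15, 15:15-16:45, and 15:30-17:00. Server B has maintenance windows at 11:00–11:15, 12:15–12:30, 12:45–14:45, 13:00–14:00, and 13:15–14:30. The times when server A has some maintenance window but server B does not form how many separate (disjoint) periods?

2

Merge the first list: 08:45–10:15, 14:15–17:15.
Merge the second list: 11:00–11:15, 12:15–12:30, 12:45–14:45.
A \ B = 08:45–10:15, 14:45–17:15.
That is 2 disjoint pieces.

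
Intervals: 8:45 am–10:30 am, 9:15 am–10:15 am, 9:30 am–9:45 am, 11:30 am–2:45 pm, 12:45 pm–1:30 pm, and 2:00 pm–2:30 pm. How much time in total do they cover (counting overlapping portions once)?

5 h

Merged: 8:45 am-10:30 am, 11:30 am-2:45 pm.
Lengths: 1 h 45 min + 3 h 15 min = 5 h.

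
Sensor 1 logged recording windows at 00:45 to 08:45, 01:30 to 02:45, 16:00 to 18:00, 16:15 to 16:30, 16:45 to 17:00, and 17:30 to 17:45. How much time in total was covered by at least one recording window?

10 h

Merged: 00:45–08:45, 16:00–18:00.
Lengths: 8 h + 2 h = 10 h.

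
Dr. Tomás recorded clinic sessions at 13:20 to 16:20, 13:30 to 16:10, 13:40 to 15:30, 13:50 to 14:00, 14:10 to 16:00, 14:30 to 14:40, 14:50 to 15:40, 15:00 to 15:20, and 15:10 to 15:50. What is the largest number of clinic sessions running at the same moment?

Sweep endpoints in order; track running count of active intervals.
Peak of 7 reached at 15:10.

7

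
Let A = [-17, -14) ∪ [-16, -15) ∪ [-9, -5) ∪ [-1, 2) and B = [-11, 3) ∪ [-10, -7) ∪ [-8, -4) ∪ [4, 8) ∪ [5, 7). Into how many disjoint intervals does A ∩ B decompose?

2

First set merges to [-17, -14), [-9, -5), [-1, 2).
Second set merges to [-11, 3), [4, 8).
A ∩ B = [-9, -5), [-1, 2).
That is 2 disjoint pieces.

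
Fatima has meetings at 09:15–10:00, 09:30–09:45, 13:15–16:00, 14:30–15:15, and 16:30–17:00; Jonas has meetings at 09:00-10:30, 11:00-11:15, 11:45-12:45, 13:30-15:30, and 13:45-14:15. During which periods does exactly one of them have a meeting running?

09:00–09:15, 10:00–10:30, 11:00–11:15, 11:45–12:45, 13:15–13:30, 15:30–16:00, 16:30–17:00

Merge the first list: 09:15–10:00, 13:15–16:00, 16:30–17:00.
Merge the second list: 09:00–10:30, 11:00–11:15, 11:45–12:45, 13:30–15:30.
A but not B: 13:15–13:30, 15:30–16:00, 16:30–17:00.
B but not A: 09:00–09:15, 10:00–10:30, 11:00–11:15, 11:45–12:45.
Combining gives A △ B.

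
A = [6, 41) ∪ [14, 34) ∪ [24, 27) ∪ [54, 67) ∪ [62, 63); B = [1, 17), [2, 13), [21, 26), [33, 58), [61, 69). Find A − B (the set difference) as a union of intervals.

[17, 21) ∪ [26, 33) ∪ [58, 61)

Merge the first list: [6, 41), [54, 67).
Merge the second list: [1, 17), [21, 26), [33, 58), [61, 69).
[6, 41) minus B → [17, 21), [26, 33).
[54, 67) minus B → [58, 61).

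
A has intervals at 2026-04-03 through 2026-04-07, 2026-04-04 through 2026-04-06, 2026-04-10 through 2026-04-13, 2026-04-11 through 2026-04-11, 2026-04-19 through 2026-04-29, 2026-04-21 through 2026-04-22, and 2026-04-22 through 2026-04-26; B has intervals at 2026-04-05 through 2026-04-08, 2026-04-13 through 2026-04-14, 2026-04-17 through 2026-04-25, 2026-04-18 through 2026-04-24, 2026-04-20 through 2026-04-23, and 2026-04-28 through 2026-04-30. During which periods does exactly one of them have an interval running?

2026-04-03 through 2026-04-04, 2026-04-08 through 2026-04-08, 2026-04-10 through 2026-04-12, 2026-04-14 through 2026-04-14, 2026-04-17 through 2026-04-18, 2026-04-26 through 2026-04-27, 2026-04-30 through 2026-04-30

Merge the first list: 2026-04-03 through 2026-04-07, 2026-04-10 through 2026-04-13, 2026-04-19 through 2026-04-29.
Merge the second list: 2026-04-05 through 2026-04-08, 2026-04-13 through 2026-04-14, 2026-04-17 through 2026-04-25, 2026-04-28 through 2026-04-30.
A but not B: 2026-04-03 through 2026-04-04, 2026-04-10 through 2026-04-12, 2026-04-26 through 2026-04-27.
B but not A: 2026-04-08 through 2026-04-08, 2026-04-14 through 2026-04-14, 2026-04-17 through 2026-04-18, 2026-04-30 through 2026-04-30.
Combining gives A △ B.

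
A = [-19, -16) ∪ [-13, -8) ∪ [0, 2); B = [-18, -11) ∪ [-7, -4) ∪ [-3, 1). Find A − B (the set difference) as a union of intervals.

[-19, -18) ∪ [-11, -8) ∪ [1, 2)

[-19, -16) with B removed leaves [-19, -18).
[-13, -8) with B removed leaves [-11, -8).
[0, 2) with B removed leaves [1, 2).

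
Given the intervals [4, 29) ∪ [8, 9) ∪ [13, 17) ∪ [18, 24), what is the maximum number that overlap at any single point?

2

Walk the sorted start/end points keeping a running depth.
The depth first hits 2 at 8.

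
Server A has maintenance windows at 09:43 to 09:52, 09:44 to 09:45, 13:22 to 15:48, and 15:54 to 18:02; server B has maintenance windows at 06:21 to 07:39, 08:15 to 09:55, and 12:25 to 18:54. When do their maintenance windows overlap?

09:43–09:52, 13:22–15:48, 15:54–18:02

Merge the first list: 09:43–09:52, 13:22–15:48, 15:54–18:02.
09:43–09:52 ∩ B → 09:43–09:52.
13:22–15:48 ∩ B → 13:22–15:48.
15:54–18:02 ∩ B → 15:54–18:02.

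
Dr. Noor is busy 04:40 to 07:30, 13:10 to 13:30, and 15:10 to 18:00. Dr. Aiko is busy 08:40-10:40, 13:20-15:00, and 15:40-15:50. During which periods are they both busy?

04:40-07:30: no overlap with the second set.
13:10-13:30 meets the second set on 13:20-13:30.
15:10-18:00 meets the second set on 15:40-15:50.

13:20-13:30, 15:40-15:50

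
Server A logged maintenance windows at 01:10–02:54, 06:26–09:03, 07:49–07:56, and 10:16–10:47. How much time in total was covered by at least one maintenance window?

4 h 52 min

Merged: 01:10–02:54, 06:26–09:03, 10:16–10:47.
Lengths: 1 h 44 min + 2 h 37 min + 31 min = 4 h 52 min.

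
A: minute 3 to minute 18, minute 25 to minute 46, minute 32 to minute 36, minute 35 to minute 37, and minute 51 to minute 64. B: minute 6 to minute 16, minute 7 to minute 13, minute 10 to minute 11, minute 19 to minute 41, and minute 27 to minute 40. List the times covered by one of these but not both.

Merge the first list: minute 3 to minute 18, minute 25 to minute 46, minute 51 to minute 64.
Merge the second list: minute 6 to minute 16, minute 19 to minute 41.
A but not B: minute 3 to minute 6, minute 16 to minute 18, minute 41 to minute 46, minute 51 to minute 64.
B but not A: minute 19 to minute 25.
Combining gives A △ B.

minute 3 to minute 6, minute 16 to minute 18, minute 19 to minute 25, minute 41 to minute 46, minute 51 to minute 64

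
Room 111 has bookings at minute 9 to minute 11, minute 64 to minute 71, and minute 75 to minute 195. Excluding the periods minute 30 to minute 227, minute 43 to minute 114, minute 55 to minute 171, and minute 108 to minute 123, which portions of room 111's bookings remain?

minute 9 to minute 11

Merge the second list: minute 30 to minute 227.
minute 9 to minute 11: no B overlap → unchanged.
minute 64 to minute 71: fully covered by B → removed.
minute 75 to minute 195: fully covered by B → removed.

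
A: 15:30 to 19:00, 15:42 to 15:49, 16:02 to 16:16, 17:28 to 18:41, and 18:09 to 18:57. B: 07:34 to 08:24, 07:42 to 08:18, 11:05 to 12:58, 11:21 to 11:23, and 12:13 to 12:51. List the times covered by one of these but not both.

07:34–08:24, 11:05–12:58, 15:30–19:00

First set merges to 15:30–19:00.
Second set merges to 07:34–08:24, 11:05–12:58.
A \ B = 15:30–19:00.
B \ A = 07:34–08:24, 11:05–12:58.
Union of the two gives the symmetric difference.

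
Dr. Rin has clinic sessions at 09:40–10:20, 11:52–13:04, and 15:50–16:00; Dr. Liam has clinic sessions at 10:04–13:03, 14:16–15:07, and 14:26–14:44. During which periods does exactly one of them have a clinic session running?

09:40–10:04, 10:20–11:52, 13:03–13:04, 14:16–15:07, 15:50–16:00

Merge the second list: 10:04–13:03, 14:16–15:07.
A but not B: 09:40–10:04, 13:03–13:04, 15:50–16:00.
B but not A: 10:20–11:52, 14:16–15:07.
Combining gives A △ B.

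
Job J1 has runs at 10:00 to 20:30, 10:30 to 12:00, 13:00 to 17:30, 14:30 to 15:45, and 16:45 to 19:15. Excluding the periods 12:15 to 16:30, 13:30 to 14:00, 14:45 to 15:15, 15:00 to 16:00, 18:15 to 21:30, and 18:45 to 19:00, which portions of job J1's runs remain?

First set merges to 10:00-20:30.
Second set merges to 12:15-16:30, 18:15-21:30.
10:00-20:30 with B removed leaves 10:00-12:15, 16:30-18:15.

10:00-12:15, 16:30-18:15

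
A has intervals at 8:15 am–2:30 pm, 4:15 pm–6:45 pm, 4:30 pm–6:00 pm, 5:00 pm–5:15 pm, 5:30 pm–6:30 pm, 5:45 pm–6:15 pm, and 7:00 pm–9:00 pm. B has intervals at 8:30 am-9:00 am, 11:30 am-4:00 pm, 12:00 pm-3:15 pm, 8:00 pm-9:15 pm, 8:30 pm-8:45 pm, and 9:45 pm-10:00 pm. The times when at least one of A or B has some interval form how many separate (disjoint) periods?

Merge the first list: 8:15 am-2:30 pm, 4:15 pm-6:45 pm, 7:00 pm-9:00 pm.
Merge the second list: 8:30 am-9:00 am, 11:30 am-4:00 pm, 8:00 pm-9:15 pm, 9:45 pm-10:00 pm.
A ∪ B = 8:15 am-4:00 pm, 4:15 pm-6:45 pm, 7:00 pm-9:15 pm, 9:45 pm-10:00 pm.
That is 4 disjoint pieces.

4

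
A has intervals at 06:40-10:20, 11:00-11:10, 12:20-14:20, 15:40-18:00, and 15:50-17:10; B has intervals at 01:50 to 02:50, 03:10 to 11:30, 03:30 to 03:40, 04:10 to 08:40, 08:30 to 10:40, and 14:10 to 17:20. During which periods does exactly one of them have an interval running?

01:50–02:50, 03:10–06:40, 10:20–11:00, 11:10–11:30, 12:20–14:10, 14:20–15:40, 17:20–18:00

Merge the first list: 06:40–10:20, 11:00–11:10, 12:20–14:20, 15:40–18:00.
Merge the second list: 01:50–02:50, 03:10–11:30, 14:10–17:20.
A \ B = 12:20–14:10, 17:20–18:00.
B \ A = 01:50–02:50, 03:10–06:40, 10:20–11:00, 11:10–11:30, 14:20–15:40.
Union of the two gives the symmetric difference.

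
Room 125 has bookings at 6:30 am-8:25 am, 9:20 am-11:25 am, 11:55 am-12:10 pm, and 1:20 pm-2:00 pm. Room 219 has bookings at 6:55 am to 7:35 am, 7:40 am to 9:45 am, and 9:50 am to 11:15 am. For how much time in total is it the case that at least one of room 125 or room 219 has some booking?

5 h 50 min

A ∪ B = 6:30 am-11:25 am, 11:55 am-12:10 pm, 1:20 pm-2:00 pm.
Total: 4 h 55 min + 15 min + 40 min = 5 h 50 min.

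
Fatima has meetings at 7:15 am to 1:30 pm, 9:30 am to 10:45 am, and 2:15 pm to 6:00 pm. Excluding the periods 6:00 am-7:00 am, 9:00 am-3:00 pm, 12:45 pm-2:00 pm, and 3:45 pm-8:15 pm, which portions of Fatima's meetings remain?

Merge the first list: 7:15 am–1:30 pm, 2:15 pm–6:00 pm.
Merge the second list: 6:00 am–7:00 am, 9:00 am–3:00 pm, 3:45 pm–8:15 pm.
7:15 am–1:30 pm with B removed leaves 7:15 am–9:00 am.
2:15 pm–6:00 pm with B removed leaves 3:00 pm–3:45 pm.

7:15 am–9:00 am, 3:00 pm–3:45 pm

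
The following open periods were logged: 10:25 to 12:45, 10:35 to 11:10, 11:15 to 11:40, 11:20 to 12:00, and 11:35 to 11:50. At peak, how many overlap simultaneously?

4

At 11:35, 4 of the intervals are simultaneously active.
No point has more.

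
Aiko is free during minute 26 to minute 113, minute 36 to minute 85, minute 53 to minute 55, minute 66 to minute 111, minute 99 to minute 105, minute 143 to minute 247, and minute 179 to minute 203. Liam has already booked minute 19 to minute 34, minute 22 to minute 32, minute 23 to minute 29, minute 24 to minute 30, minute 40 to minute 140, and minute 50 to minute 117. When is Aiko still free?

minute 34 to minute 40, minute 143 to minute 247

A, merged: minute 26 to minute 113, minute 143 to minute 247.
B, merged: minute 19 to minute 34, minute 40 to minute 140.
minute 26 to minute 113 with B removed leaves minute 34 to minute 40.
minute 143 to minute 247 is untouched.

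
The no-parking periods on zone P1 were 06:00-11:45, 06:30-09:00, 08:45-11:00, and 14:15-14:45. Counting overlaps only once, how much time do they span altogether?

6 h 15 min

Merged: 06:00–11:45, 14:15–14:45.
Lengths: 5 h 45 min + 30 min = 6 h 15 min.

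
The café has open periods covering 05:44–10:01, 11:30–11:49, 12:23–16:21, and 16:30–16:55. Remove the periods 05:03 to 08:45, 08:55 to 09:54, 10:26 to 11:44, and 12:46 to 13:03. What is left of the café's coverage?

05:44–10:01 with B removed leaves 08:45–08:55, 09:54–10:01.
11:30–11:49 with B removed leaves 11:44–11:49.
12:23–16:21 with B removed leaves 12:23–12:46, 13:03–16:21.
16:30–16:55 is untouched.

08:45–08:55, 09:54–10:01, 11:44–11:49, 12:23–12:46, 13:03–16:21, 16:30–16:55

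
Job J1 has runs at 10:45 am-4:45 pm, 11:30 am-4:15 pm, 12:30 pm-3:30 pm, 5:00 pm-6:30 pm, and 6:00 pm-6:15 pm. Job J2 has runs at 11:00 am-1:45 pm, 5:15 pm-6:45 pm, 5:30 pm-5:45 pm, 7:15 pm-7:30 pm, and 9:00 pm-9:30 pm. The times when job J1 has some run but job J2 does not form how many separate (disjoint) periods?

3

First set merges to 10:45 am-4:45 pm, 5:00 pm-6:30 pm.
Second set merges to 11:00 am-1:45 pm, 5:15 pm-6:45 pm, 7:15 pm-7:30 pm, 9:00 pm-9:30 pm.
A \ B = 10:45 am-11:00 am, 1:45 pm-4:45 pm, 5:00 pm-5:15 pm.
That is 3 disjoint pieces.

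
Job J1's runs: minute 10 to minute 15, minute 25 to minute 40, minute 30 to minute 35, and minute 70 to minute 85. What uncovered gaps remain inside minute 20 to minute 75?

Covered (merged): minute 10 to minute 15, minute 25 to minute 40, minute 70 to minute 85.
Uncovered inside minute 20 to minute 75: minute 20 to minute 25, minute 40 to minute 70.

minute 20 to minute 25, minute 40 to minute 70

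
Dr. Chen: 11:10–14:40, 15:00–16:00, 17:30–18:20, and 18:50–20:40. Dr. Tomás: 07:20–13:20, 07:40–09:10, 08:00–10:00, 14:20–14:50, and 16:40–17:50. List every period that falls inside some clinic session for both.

11:10–13:20, 14:20–14:40, 17:30–17:50

B, merged: 07:20–13:20, 14:20–14:50, 16:40–17:50.
11:10–14:40 ∩ B → 11:10–13:20, 14:20–14:40.
15:00–16:00 meets no B interval.
17:30–18:20 ∩ B → 17:30–17:50.
18:50–20:40 meets no B interval.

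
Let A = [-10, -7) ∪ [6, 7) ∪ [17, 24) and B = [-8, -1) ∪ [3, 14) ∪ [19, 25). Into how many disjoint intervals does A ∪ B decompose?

A ∪ B = [-10, -1), [3, 14), [17, 25).
That is 3 disjoint pieces.

3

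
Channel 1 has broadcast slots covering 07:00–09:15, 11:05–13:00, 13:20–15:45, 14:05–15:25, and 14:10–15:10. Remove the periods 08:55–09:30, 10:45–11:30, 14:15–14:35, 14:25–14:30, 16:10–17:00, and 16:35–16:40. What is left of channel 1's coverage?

07:00–08:55, 11:30–13:00, 13:20–14:15, 14:35–15:45

First set merges to 07:00–09:15, 11:05–13:00, 13:20–15:45.
Second set merges to 08:55–09:30, 10:45–11:30, 14:15–14:35, 16:10–17:00.
07:00–09:15 minus B → 07:00–08:55.
11:05–13:00 minus B → 11:30–13:00.
13:20–15:45 minus B → 13:20–14:15, 14:35–15:45.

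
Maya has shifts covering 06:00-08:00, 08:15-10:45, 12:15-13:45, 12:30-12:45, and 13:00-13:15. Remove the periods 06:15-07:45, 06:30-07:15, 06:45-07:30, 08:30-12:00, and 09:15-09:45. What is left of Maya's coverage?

06:00-06:15, 07:45-08:00, 08:15-08:30, 12:15-13:45

A, merged: 06:00-08:00, 08:15-10:45, 12:15-13:45.
B, merged: 06:15-07:45, 08:30-12:00.
06:00-08:00 minus B → 06:00-06:15, 07:45-08:00.
08:15-10:45 minus B → 08:15-08:30.
12:15-13:45: no B overlap → unchanged.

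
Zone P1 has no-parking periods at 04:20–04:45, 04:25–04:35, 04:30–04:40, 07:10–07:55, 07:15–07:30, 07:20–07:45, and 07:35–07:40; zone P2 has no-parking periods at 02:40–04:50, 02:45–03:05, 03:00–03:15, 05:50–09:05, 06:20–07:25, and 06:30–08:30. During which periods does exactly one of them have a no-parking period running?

02:40–04:20, 04:45–04:50, 05:50–07:10, 07:55–09:05

Merge the first list: 04:20–04:45, 07:10–07:55.
Merge the second list: 02:40–04:50, 05:50–09:05.
Only in the first: none.
Only in the second: 02:40–04:20, 04:45–04:50, 05:50–07:10, 07:55–09:05.
Together these are the periods covered by exactly one.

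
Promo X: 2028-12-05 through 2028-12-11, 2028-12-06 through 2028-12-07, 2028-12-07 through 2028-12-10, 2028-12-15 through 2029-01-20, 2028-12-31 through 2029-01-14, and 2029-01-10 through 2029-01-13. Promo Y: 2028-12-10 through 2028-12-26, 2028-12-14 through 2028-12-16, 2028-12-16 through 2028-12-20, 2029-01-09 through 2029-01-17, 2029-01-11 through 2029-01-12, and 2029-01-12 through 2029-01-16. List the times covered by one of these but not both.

A, merged: 2028-12-05 through 2028-12-11, 2028-12-15 through 2029-01-20.
B, merged: 2028-12-10 through 2028-12-26, 2029-01-09 through 2029-01-17.
A but not B: 2028-12-05 through 2028-12-09, 2028-12-27 through 2029-01-08, 2029-01-18 through 2029-01-20.
B but not A: 2028-12-12 through 2028-12-14.
Combining gives A △ B.

2028-12-05 through 2028-12-09, 2028-12-12 through 2028-12-14, 2028-12-27 through 2029-01-08, 2029-01-18 through 2029-01-20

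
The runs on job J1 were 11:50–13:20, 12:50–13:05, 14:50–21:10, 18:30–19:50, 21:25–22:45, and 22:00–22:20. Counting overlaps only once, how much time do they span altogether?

9 h 10 min

Merged: 11:50-13:20, 14:50-21:10, 21:25-22:45.
Lengths: 1 h 30 min + 6 h 20 min + 1 h 20 min = 9 h 10 min.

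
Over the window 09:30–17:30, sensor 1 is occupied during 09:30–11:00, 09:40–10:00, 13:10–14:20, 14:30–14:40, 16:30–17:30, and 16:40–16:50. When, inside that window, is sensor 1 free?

11:00–13:10, 14:20–14:30, 14:40–16:30

The merged coverage is 09:30–11:00, 13:10–14:20, 14:30–14:40, 16:30–17:30.
Gaps within 09:30–17:30: 11:00–13:10, 14:20–14:30, 14:40–16:30.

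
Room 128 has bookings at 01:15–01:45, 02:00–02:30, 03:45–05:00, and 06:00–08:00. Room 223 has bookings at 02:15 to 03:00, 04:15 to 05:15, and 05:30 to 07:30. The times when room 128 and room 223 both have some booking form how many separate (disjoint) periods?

A ∩ B = 02:15–02:30, 04:15–05:00, 06:00–07:30.
That is 3 disjoint pieces.

3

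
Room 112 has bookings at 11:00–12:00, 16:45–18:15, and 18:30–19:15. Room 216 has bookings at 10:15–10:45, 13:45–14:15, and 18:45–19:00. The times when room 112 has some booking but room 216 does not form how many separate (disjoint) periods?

4

A \ B = 11:00–12:00, 16:45–18:15, 18:30–18:45, 19:00–19:15.
That is 4 disjoint pieces.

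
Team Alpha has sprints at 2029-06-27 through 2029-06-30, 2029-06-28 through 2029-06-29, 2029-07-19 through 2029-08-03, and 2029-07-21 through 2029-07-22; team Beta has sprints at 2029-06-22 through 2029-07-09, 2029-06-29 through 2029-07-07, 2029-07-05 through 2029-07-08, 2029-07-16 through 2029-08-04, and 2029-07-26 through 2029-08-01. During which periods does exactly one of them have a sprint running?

First set merges to 2029-06-27 through 2029-06-30, 2029-07-19 through 2029-08-03.
Second set merges to 2029-06-22 through 2029-07-09, 2029-07-16 through 2029-08-04.
Only in the first: none.
Only in the second: 2029-06-22 through 2029-06-26, 2029-07-01 through 2029-07-09, 2029-07-16 through 2029-07-18, 2029-08-04 through 2029-08-04.
Together these are the periods covered by exactly one.

2029-06-22 through 2029-06-26, 2029-07-01 through 2029-07-09, 2029-07-16 through 2029-07-18, 2029-08-04 through 2029-08-04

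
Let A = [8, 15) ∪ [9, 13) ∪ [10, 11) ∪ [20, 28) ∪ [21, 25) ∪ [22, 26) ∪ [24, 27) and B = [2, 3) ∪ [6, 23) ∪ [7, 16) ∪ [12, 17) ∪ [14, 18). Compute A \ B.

Merge the first list: [8, 15), [20, 28).
Merge the second list: [2, 3), [6, 23).
[8, 15): entirely removed.
[20, 28) \ B = [23, 28).

[23, 28)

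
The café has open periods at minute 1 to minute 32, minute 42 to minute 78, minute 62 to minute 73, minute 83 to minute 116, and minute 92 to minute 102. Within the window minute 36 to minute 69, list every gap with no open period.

After merging, the occupied span is minute 1 to minute 32, minute 42 to minute 78, minute 83 to minute 116.
Gaps within minute 36 to minute 69: minute 36 to minute 42.

minute 36 to minute 42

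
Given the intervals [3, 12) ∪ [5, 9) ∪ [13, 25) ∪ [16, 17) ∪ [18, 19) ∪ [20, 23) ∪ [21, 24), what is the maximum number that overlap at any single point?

3

At 21, 3 of the intervals are simultaneously active.
No point has more.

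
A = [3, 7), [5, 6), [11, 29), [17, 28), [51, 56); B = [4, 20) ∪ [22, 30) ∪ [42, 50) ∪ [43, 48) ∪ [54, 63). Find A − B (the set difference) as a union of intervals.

A, merged: [3, 7), [11, 29), [51, 56).
B, merged: [4, 20), [22, 30), [42, 50), [54, 63).
[3, 7) \ B = [3, 4).
[11, 29) \ B = [20, 22).
[51, 56) \ B = [51, 54).

[3, 4) ∪ [20, 22) ∪ [51, 54)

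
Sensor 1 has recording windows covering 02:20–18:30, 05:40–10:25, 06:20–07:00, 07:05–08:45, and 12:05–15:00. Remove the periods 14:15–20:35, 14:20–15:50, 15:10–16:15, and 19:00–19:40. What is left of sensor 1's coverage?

Merge the first list: 02:20-18:30.
Merge the second list: 14:15-20:35.
02:20-18:30 with B removed leaves 02:20-14:15.

02:20-14:15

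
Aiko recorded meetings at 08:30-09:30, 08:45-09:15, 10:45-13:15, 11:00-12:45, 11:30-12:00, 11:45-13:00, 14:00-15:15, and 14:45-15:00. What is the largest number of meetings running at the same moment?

4

At 11:45, 4 of the intervals are simultaneously active.
No point has more.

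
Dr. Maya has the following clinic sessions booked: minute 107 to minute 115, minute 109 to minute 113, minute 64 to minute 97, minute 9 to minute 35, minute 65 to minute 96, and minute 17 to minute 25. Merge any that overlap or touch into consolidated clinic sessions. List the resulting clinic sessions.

Sort by start: minute 9 to minute 35, minute 17 to minute 25, minute 64 to minute 97, minute 65 to minute 96, minute 107 to minute 115, minute 109 to minute 113.
minute 17 to minute 25 overlaps/touches minute 9 to minute 35 → extend to minute 9 to minute 35.
minute 64 to minute 97 is disjoint → start new block.
minute 65 to minute 96 overlaps/touches minute 64 to minute 97 → extend to minute 64 to minute 97.
minute 107 to minute 115 is disjoint → start new block.
minute 109 to minute 113 overlaps/touches minute 107 to minute 115 → extend to minute 107 to minute 115.

minute 9 to minute 35, minute 64 to minute 97, minute 107 to minute 115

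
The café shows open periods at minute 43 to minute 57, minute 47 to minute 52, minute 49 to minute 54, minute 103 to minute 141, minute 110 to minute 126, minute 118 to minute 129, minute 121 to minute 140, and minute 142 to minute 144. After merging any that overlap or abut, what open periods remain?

minute 47 to minute 52 overlaps/touches minute 43 to minute 57 → extend to minute 43 to minute 57.
minute 49 to minute 54 overlaps/touches minute 43 to minute 57 → extend to minute 43 to minute 57.
minute 103 to minute 141 is disjoint → start new block.
minute 110 to minute 126 overlaps/touches minute 103 to minute 141 → extend to minute 103 to minute 141.
minute 118 to minute 129 overlaps/touches minute 103 to minute 141 → extend to minute 103 to minute 141.
minute 121 to minute 140 overlaps/touches minute 103 to minute 141 → extend to minute 103 to minute 141.
minute 142 to minute 144 is disjoint → start new block.

minute 43 to minute 57, minute 103 to minute 141, minute 142 to minute 144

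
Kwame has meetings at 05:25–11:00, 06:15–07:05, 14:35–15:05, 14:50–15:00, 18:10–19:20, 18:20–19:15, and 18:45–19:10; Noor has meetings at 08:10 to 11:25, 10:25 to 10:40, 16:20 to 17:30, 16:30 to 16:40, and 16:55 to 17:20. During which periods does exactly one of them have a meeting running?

A, merged: 05:25-11:00, 14:35-15:05, 18:10-19:20.
B, merged: 08:10-11:25, 16:20-17:30.
Only in the first: 05:25-08:10, 14:35-15:05, 18:10-19:20.
Only in the second: 11:00-11:25, 16:20-17:30.
Together these are the periods covered by exactly one.

05:25-08:10, 11:00-11:25, 14:35-15:05, 16:20-17:30, 18:10-19:20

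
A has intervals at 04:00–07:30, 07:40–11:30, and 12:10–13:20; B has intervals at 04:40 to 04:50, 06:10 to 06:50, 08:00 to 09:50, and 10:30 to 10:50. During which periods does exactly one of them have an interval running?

Only in the first: 04:00-04:40, 04:50-06:10, 06:50-07:30, 07:40-08:00, 09:50-10:30, 10:50-11:30, 12:10-13:20.
Only in the second: none.
Together these are the periods covered by exactly one.

04:00-04:40, 04:50-06:10, 06:50-07:30, 07:40-08:00, 09:50-10:30, 10:50-11:30, 12:10-13:20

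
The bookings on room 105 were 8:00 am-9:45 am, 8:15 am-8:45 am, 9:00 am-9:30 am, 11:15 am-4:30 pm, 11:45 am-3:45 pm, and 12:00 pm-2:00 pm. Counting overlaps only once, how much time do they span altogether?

7 h

Merged: 8:00 am-9:45 am, 11:15 am-4:30 pm.
Lengths: 1 h 45 min + 5 h 15 min = 7 h.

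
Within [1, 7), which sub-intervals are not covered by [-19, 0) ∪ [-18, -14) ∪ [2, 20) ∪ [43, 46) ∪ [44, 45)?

After merging, the occupied span is [-19, 0), [2, 20), [43, 46).
Complement within [1, 7): [1, 2).

[1, 2)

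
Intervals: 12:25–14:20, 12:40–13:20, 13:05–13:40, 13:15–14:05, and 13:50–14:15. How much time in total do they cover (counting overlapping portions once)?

1 h 55 min

Merged: 12:25–14:20.
Length: 1 h 55 min.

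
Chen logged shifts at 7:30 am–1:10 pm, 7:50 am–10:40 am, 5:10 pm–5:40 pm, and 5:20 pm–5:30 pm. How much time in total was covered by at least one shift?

Merged: 7:30 am–1:10 pm, 5:10 pm–5:40 pm.
Lengths: 5 h 40 min + 30 min = 6 h 10 min.

6 h 10 min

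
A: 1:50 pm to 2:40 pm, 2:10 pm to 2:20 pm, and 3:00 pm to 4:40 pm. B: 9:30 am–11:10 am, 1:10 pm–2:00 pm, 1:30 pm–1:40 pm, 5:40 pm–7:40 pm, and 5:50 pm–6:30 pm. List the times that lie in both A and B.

A, merged: 1:50 pm–2:40 pm, 3:00 pm–4:40 pm.
B, merged: 9:30 am–11:10 am, 1:10 pm–2:00 pm, 5:40 pm–7:40 pm.
1:50 pm–2:40 pm ∩ B → 1:50 pm–2:00 pm.
3:00 pm–4:40 pm meets no B interval.

1:50 pm–2:00 pm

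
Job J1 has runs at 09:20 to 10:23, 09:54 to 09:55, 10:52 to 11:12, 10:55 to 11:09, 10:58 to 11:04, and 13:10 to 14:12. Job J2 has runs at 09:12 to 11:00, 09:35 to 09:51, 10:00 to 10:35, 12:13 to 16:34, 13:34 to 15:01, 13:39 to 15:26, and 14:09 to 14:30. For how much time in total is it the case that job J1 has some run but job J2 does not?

A, merged: 09:20–10:23, 10:52–11:12, 13:10–14:12.
B, merged: 09:12–11:00, 12:13–16:34.
A \ B = 11:00–11:12.
Total: 12 min.

12 min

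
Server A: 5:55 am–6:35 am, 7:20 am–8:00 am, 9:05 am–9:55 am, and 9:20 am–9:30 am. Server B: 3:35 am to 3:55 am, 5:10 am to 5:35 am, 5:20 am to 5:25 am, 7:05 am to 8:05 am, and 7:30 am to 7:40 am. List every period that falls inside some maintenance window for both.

7:20 am-8:00 am

Merge the first list: 5:55 am-6:35 am, 7:20 am-8:00 am, 9:05 am-9:55 am.
Merge the second list: 3:35 am-3:55 am, 5:10 am-5:35 am, 7:05 am-8:05 am.
5:55 am-6:35 am: no overlap with the second set.
7:20 am-8:00 am meets the second set on 7:20 am-8:00 am.
9:05 am-9:55 am: no overlap with the second set.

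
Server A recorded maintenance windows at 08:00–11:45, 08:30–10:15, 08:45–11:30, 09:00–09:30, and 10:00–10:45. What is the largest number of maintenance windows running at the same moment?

Walk the sorted start/end points keeping a running depth.
The depth first hits 4 at 09:00.

4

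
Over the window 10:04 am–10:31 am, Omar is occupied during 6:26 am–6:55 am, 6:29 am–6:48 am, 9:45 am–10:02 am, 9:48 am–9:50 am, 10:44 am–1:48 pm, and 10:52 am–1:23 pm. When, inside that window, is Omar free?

Covered (merged): 6:26 am-6:55 am, 9:45 am-10:02 am, 10:44 am-1:48 pm.
Gaps within 10:04 am-10:31 am: 10:04 am-10:31 am.

10:04 am-10:31 am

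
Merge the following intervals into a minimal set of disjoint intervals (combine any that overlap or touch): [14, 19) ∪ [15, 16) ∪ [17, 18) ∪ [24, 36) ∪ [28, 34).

[15, 16) overlaps/touches [14, 19) → extend to [14, 19).
[17, 18) overlaps/touches [14, 19) → extend to [14, 19).
[24, 36) is disjoint → start new block.
[28, 34) overlaps/touches [24, 36) → extend to [24, 36).

[14, 19) ∪ [24, 36)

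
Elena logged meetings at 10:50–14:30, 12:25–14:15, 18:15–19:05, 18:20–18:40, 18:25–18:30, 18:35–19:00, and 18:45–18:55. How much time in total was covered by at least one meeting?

Merged: 10:50–14:30, 18:15–19:05.
Lengths: 3 h 40 min + 50 min = 4 h 30 min.

4 h 30 min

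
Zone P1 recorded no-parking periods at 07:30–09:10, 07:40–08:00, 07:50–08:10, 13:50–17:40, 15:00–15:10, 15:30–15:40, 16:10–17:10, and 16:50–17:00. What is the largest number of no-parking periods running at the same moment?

3

Sweep endpoints in order; track running count of active intervals.
Peak of 3 reached at 07:50.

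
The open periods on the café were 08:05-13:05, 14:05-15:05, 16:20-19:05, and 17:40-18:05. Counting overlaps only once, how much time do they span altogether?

Merged: 08:05-13:05, 14:05-15:05, 16:20-19:05.
Lengths: 5 h + 1 h + 2 h 45 min = 8 h 45 min.

8 h 45 min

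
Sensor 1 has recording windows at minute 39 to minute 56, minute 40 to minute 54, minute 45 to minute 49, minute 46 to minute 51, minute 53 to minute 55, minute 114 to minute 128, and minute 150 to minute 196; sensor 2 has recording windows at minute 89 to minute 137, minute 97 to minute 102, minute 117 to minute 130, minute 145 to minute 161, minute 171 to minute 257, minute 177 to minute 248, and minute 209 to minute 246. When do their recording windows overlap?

minute 114 to minute 128, minute 150 to minute 161, minute 171 to minute 196

Merge the first list: minute 39 to minute 56, minute 114 to minute 128, minute 150 to minute 196.
Merge the second list: minute 89 to minute 137, minute 145 to minute 161, minute 171 to minute 257.
minute 39 to minute 56 meets no B interval.
minute 114 to minute 128 ∩ B → minute 114 to minute 128.
minute 150 to minute 196 ∩ B → minute 150 to minute 161, minute 171 to minute 196.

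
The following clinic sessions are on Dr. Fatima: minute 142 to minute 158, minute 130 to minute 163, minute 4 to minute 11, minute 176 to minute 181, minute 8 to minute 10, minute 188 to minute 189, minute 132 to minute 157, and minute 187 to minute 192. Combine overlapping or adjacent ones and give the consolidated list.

Sort by start: minute 4 to minute 11, minute 8 to minute 10, minute 130 to minute 163, minute 132 to minute 157, minute 142 to minute 158, minute 176 to minute 181, minute 187 to minute 192, minute 188 to minute 189.
minute 8 to minute 10 overlaps/touches minute 4 to minute 11 → extend to minute 4 to minute 11.
minute 130 to minute 163 is disjoint → start new block.
minute 132 to minute 157 overlaps/touches minute 130 to minute 163 → extend to minute 130 to minute 163.
minute 142 to minute 158 overlaps/touches minute 130 to minute 163 → extend to minute 130 to minute 163.
minute 176 to minute 181 is disjoint → start new block.
minute 187 to minute 192 is disjoint → start new block.
minute 188 to minute 189 overlaps/touches minute 187 to minute 192 → extend to minute 187 to minute 192.

minute 4 to minute 11, minute 130 to minute 163, minute 176 to minute 181, minute 187 to minute 192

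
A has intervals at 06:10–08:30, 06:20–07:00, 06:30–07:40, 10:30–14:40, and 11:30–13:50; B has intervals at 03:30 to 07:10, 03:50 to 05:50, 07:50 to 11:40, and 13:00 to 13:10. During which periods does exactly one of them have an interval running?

A, merged: 06:10–08:30, 10:30–14:40.
B, merged: 03:30–07:10, 07:50–11:40, 13:00–13:10.
Only in the first: 07:10–07:50, 11:40–13:00, 13:10–14:40.
Only in the second: 03:30–06:10, 08:30–10:30.
Together these are the periods covered by exactly one.

03:30–06:10, 07:10–07:50, 08:30–10:30, 11:40–13:00, 13:10–14:40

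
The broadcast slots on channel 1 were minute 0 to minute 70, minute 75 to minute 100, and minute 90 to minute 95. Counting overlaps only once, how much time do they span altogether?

Merged: minute 0 to minute 70, minute 75 to minute 100.
Lengths: 70 minutes + 25 minutes = 95 minutes.

95 minutes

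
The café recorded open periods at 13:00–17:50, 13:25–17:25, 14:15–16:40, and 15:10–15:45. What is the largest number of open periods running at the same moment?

Sweep endpoints in order; track running count of active intervals.
Peak of 4 reached at 15:10.

4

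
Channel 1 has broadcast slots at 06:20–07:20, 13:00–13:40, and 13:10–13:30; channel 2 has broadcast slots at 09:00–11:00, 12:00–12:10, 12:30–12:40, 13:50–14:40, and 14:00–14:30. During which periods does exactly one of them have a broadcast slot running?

First set merges to 06:20–07:20, 13:00–13:40.
Second set merges to 09:00–11:00, 12:00–12:10, 12:30–12:40, 13:50–14:40.
A \ B = 06:20–07:20, 13:00–13:40.
B \ A = 09:00–11:00, 12:00–12:10, 12:30–12:40, 13:50–14:40.
Union of the two gives the symmetric difference.

06:20–07:20, 09:00–11:00, 12:00–12:10, 12:30–12:40, 13:00–13:40, 13:50–14:40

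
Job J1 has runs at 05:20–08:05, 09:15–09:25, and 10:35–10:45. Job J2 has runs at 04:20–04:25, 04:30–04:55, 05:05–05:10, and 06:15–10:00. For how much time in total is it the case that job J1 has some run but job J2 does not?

1 h 5 min

A \ B = 05:20–06:15, 10:35–10:45.
Total: 55 min + 10 min = 1 h 5 min.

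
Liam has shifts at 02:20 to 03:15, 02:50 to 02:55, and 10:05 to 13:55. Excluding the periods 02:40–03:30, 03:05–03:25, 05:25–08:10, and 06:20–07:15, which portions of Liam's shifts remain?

First set merges to 02:20–03:15, 10:05–13:55.
Second set merges to 02:40–03:30, 05:25–08:10.
02:20–03:15 minus B → 02:20–02:40.
10:05–13:55: no B overlap → unchanged.

02:20–02:40, 10:05–13:55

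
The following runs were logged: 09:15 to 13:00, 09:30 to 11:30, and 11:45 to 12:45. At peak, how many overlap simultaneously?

Sweep endpoints in order; track running count of active intervals.
Peak of 2 reached at 09:30.

2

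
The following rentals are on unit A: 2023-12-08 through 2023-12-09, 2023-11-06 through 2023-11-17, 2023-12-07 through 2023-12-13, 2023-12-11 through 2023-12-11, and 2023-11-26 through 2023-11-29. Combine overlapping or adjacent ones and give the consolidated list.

2023-11-06 through 2023-11-17, 2023-11-26 through 2023-11-29, 2023-12-07 through 2023-12-13

Sort by start: 2023-11-06 through 2023-11-17, 2023-11-26 through 2023-11-29, 2023-12-07 through 2023-12-13, 2023-12-08 through 2023-12-09, 2023-12-11 through 2023-12-11.
2023-11-26 through 2023-11-29 is disjoint → start new block.
2023-12-07 through 2023-12-13 is disjoint → start new block.
2023-12-08 through 2023-12-09 overlaps/touches 2023-12-07 through 2023-12-13 → extend to 2023-12-07 through 2023-12-13.
2023-12-11 through 2023-12-11 overlaps/touches 2023-12-07 through 2023-12-13 → extend to 2023-12-07 through 2023-12-13.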